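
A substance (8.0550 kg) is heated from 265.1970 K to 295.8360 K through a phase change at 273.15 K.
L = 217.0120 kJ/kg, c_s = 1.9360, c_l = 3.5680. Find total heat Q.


Q1 (sensible, solid) = 8.0550 * 1.9360 * 7.9530 = 124.0229 kJ
Q2 (latent) = 8.0550 * 217.0120 = 1748.0317 kJ
Q3 (sensible, liquid) = 8.0550 * 3.5680 * 22.6860 = 652.0011 kJ
Q_total = 2524.0556 kJ

2524.0556 kJ


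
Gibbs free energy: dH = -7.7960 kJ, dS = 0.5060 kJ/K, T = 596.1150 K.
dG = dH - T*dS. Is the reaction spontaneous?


T*dS = 596.1150 * 0.5060 = 301.6342 kJ
dG = -7.7960 - 301.6342 = -309.4302 kJ (spontaneous)

dG = -309.4302 kJ, spontaneous


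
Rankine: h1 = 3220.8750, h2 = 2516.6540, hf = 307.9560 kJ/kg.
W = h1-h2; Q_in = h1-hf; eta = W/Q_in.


W = 704.2210 kJ/kg
Q_in = 2912.9190 kJ/kg
eta = 0.2418 = 24.1758%

eta = 24.1758%


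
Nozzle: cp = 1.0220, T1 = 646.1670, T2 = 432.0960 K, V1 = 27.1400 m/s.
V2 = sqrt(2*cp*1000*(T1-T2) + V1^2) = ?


dT = 214.0710 K
2*cp*1000*dT = 437561.1240
V1^2 = 736.5796
V2 = sqrt(438297.7036) = 662.0406 m/s

662.0406 m/s


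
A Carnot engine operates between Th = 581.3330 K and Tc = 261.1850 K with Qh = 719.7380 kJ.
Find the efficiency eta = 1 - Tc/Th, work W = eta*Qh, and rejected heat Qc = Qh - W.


eta = 1 - 261.1850/581.3330 = 0.5507
W = 0.5507 * 719.7380 = 396.3695 kJ
Qc = 719.7380 - 396.3695 = 323.3685 kJ

eta = 55.0714%, W = 396.3695 kJ, Qc = 323.3685 kJ


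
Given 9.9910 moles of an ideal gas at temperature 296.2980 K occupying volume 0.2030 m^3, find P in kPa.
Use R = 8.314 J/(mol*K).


P = nRT/V = 9.9910 * 8.314 * 296.2980 / 0.2030
= 24612.0449 / 0.2030 = 121241.6006 Pa = 121.2416 kPa

121.2416 kPa


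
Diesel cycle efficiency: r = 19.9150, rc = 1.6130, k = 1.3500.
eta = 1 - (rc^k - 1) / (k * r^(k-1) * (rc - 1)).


r^(k-1) = 2.8491
rc^k = 1.9068
eta = 0.6154 = 61.5402%

61.5402%


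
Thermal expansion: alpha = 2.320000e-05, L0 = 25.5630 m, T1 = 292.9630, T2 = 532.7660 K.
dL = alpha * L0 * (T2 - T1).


dT = 239.8030 K
dL = 2.320000e-05 * 25.5630 * 239.8030 = 0.142218 m
L_final = 25.705218 m

dL = 0.142218 m


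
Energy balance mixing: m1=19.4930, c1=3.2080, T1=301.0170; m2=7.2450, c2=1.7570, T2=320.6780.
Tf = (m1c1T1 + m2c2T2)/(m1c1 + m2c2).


num = 22905.7192
den = 75.2630
Tf = 304.3423 K

304.3423 K


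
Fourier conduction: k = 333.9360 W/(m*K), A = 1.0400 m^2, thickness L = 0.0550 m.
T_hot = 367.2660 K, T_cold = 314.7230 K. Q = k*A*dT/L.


dT = 52.5430 K
Q = 333.9360 * 1.0400 * 52.5430 / 0.0550 = 331778.8949 W

331778.8949 W


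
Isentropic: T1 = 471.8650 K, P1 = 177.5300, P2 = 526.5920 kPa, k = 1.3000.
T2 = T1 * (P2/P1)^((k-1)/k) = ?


(k-1)/k = 0.2308
(P2/P1)^exp = 1.2852
T2 = 471.8650 * 1.2852 = 606.4396 K

606.4396 K


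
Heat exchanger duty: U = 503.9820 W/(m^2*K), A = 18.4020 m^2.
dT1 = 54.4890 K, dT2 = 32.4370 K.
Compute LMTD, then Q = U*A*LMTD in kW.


LMTD = 42.5141 K
Q = 503.9820 * 18.4020 * 42.5141 = 394287.0756 W = 394.2871 kW

394.2871 kW


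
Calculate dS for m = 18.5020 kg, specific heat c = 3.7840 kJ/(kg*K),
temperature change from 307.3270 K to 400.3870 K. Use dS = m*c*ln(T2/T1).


T2/T1 = 1.3028
ln(T2/T1) = 0.2645
dS = 18.5020 * 3.7840 * 0.2645 = 18.5194 kJ/K

18.5194 kJ/K


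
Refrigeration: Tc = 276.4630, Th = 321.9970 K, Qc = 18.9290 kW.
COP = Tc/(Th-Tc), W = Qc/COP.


COP = 276.4630 / 45.5340 = 6.0716
W = 18.9290 / 6.0716 = 3.1176 kW

COP = 6.0716, W = 3.1176 kW


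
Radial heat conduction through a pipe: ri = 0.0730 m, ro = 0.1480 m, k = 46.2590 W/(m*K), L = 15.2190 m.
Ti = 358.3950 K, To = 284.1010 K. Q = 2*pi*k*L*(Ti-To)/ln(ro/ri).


dT = 74.2940 K
ln(ro/ri) = 0.7068
Q = 2*pi*46.2590*15.2190*74.2940 / 0.7068 = 464995.1352 W

464995.1352 W


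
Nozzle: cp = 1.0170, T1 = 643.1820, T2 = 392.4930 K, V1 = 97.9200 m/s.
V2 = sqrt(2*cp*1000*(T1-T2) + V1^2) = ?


dT = 250.6890 K
2*cp*1000*dT = 509901.4260
V1^2 = 9588.3264
V2 = sqrt(519489.7524) = 720.7564 m/s

720.7564 m/s


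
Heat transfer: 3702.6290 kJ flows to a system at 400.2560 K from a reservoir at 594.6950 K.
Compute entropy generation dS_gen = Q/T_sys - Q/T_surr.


dS_sys = 3702.6290/400.2560 = 9.2507 kJ/K
dS_surr = -3702.6290/594.6950 = -6.2261 kJ/K
dS_gen = 9.2507 - 6.2261 = 3.0246 kJ/K (irreversible)

dS_gen = 3.0246 kJ/K, irreversible


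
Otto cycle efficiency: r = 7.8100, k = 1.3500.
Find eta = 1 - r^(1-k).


r^(k-1) = 2.0532
eta = 1 - 1/2.0532 = 0.5130 = 51.2952%

51.2952%


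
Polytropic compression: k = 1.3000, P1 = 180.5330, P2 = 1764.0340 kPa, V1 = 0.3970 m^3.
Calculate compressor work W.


(k-1)/k = 0.2308
(P2/P1)^exp = 1.6922
W = 4.3333 * 180.5330 * 0.3970 * (1.6922 - 1) = 214.9794 kJ

214.9794 kJ


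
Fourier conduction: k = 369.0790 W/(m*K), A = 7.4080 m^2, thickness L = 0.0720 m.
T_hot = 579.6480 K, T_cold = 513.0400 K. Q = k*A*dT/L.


dT = 66.6080 K
Q = 369.0790 * 7.4080 * 66.6080 / 0.0720 = 2529380.7326 W

2529380.7326 W


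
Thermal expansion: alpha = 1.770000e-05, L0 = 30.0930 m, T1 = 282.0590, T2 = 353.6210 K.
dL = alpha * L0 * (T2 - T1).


dT = 71.5620 K
dL = 1.770000e-05 * 30.0930 * 71.5620 = 0.038117 m
L_final = 30.131117 m

dL = 0.038117 m


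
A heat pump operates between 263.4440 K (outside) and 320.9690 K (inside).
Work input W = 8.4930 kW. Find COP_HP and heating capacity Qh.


COP = 320.9690 / 57.5250 = 5.5796
Qh = 5.5796 * 8.4930 = 47.3879 kW

COP = 5.5796, Qh = 47.3879 kW


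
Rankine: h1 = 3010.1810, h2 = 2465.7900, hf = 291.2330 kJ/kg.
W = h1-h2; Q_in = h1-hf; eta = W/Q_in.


W = 544.3910 kJ/kg
Q_in = 2718.9480 kJ/kg
eta = 0.2002 = 20.0221%

eta = 20.0221%


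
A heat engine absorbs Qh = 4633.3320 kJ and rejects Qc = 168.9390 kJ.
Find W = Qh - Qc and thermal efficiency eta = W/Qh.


W = 4633.3320 - 168.9390 = 4464.3930 kJ
eta = 4464.3930 / 4633.3320 = 0.9635 = 96.3538%

W = 4464.3930 kJ, eta = 96.3538%


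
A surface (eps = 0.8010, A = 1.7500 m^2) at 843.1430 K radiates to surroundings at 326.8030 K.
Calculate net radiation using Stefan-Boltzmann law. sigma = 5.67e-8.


T^4 = 5.0536e+11
Tsurr^4 = 1.1406e+10
Q = 0.8010 * 5.67e-8 * 1.7500 * 4.9396e+11 = 39259.4370 W

39259.4370 W


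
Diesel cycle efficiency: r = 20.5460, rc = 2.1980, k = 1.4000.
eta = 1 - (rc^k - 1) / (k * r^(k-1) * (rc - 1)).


r^(k-1) = 3.3504
rc^k = 3.0119
eta = 0.6420 = 64.1963%

64.1963%


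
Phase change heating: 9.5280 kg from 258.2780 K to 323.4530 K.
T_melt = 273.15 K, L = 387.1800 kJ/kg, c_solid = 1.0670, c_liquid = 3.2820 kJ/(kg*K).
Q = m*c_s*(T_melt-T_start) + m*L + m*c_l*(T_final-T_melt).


Q1 (sensible, solid) = 9.5280 * 1.0670 * 14.8720 = 151.1943 kJ
Q2 (latent) = 9.5280 * 387.1800 = 3689.0510 kJ
Q3 (sensible, liquid) = 9.5280 * 3.2820 * 50.3030 = 1573.0199 kJ
Q_total = 5413.2653 kJ

5413.2653 kJ


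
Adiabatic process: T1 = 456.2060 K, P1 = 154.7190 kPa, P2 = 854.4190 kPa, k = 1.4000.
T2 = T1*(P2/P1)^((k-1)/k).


(k-1)/k = 0.2857
(P2/P1)^exp = 1.6294
T2 = 456.2060 * 1.6294 = 743.3569 K

743.3569 K


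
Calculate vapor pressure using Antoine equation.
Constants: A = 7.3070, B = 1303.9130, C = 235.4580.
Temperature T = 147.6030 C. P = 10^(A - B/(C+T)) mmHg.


C+T = 383.0610
B/(C+T) = 3.4039
log10(P) = 7.3070 - 3.4039 = 3.9031
P = 10^3.9031 = 7999.6236 mmHg

7999.6236 mmHg


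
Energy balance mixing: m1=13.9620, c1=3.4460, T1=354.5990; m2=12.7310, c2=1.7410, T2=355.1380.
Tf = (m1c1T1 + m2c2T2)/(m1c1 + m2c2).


num = 24932.3571
den = 70.2777
Tf = 354.7690 K

354.7690 K


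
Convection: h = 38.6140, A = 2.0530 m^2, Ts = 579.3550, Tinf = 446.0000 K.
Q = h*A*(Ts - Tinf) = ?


dT = 133.3550 K
Q = 38.6140 * 2.0530 * 133.3550 = 10571.6565 W

10571.6565 W


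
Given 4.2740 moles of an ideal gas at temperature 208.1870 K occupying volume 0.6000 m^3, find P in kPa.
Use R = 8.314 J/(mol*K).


P = nRT/V = 4.2740 * 8.314 * 208.1870 / 0.6000
= 7397.7244 / 0.6000 = 12329.5406 Pa = 12.3295 kPa

12.3295 kPa


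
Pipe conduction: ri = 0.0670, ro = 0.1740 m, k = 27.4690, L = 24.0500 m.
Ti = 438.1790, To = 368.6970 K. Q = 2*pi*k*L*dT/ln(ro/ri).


dT = 69.4820 K
ln(ro/ri) = 0.9544
Q = 2*pi*27.4690*24.0500*69.4820 / 0.9544 = 302201.5318 W

302201.5318 W


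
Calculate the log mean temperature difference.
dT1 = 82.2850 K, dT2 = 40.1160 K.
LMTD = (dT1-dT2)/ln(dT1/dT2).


dT1/dT2 = 2.0512
ln(dT1/dT2) = 0.7184
LMTD = 42.1690 / 0.7184 = 58.6974 K

58.6974 K


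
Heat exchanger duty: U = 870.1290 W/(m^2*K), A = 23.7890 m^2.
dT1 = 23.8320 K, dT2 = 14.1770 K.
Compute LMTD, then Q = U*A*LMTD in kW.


LMTD = 18.5885 K
Q = 870.1290 * 23.7890 * 18.5885 = 384771.8020 W = 384.7718 kW

384.7718 kW


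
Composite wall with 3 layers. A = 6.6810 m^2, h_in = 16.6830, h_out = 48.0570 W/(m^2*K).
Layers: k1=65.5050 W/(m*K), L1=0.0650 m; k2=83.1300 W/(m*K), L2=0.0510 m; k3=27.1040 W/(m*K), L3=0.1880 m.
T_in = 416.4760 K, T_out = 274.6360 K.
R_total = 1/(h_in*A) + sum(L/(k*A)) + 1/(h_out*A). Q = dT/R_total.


R_conv_in = 1/(16.6830*6.6810) = 0.0090
R_1 = 0.0650/(65.5050*6.6810) = 0.0001
R_2 = 0.0510/(83.1300*6.6810) = 9.1827e-05
R_3 = 0.1880/(27.1040*6.6810) = 0.0010
R_conv_out = 1/(48.0570*6.6810) = 0.0031
R_total = 0.0134 K/W
Q = 141.8400 / 0.0134 = 10612.7532 W

R_total = 0.0134 K/W, Q = 10612.7532 W


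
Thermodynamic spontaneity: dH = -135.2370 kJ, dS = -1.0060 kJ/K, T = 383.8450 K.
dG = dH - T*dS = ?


T*dS = 383.8450 * -1.0060 = -386.1481 kJ
dG = -135.2370 + 386.1481 = 250.9111 kJ (non-spontaneous)

dG = 250.9111 kJ, non-spontaneous


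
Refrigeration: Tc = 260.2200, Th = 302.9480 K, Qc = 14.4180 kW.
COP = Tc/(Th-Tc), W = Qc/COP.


COP = 260.2200 / 42.7280 = 6.0902
W = 14.4180 / 6.0902 = 2.3674 kW

COP = 6.0902, W = 2.3674 kW


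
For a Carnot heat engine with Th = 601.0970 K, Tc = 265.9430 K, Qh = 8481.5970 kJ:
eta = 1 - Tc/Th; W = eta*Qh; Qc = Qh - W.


eta = 1 - 265.9430/601.0970 = 0.5576
W = 0.5576 * 8481.5970 = 4729.0889 kJ
Qc = 8481.5970 - 4729.0889 = 3752.5081 kJ

eta = 55.7571%, W = 4729.0889 kJ, Qc = 3752.5081 kJ


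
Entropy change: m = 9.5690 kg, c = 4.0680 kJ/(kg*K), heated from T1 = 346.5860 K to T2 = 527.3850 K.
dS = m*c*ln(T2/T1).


T2/T1 = 1.5217
ln(T2/T1) = 0.4198
dS = 9.5690 * 4.0680 * 0.4198 = 16.3414 kJ/K

16.3414 kJ/K


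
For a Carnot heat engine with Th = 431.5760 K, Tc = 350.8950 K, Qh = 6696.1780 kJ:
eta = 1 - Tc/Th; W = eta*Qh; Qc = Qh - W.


eta = 1 - 350.8950/431.5760 = 0.1869
W = 0.1869 * 6696.1780 = 1251.8174 kJ
Qc = 6696.1780 - 1251.8174 = 5444.3606 kJ

eta = 18.6945%, W = 1251.8174 kJ, Qc = 5444.3606 kJ


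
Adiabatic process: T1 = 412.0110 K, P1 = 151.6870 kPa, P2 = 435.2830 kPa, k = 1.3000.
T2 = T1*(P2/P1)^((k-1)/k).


(k-1)/k = 0.2308
(P2/P1)^exp = 1.2754
T2 = 412.0110 * 1.2754 = 525.4850 K

525.4850 K


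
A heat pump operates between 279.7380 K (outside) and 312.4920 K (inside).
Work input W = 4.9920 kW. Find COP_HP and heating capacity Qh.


COP = 312.4920 / 32.7540 = 9.5406
Qh = 9.5406 * 4.9920 = 47.6266 kW

COP = 9.5406, Qh = 47.6266 kW


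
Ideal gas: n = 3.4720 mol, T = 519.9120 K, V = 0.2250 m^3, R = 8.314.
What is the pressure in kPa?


P = nRT/V = 3.4720 * 8.314 * 519.9120 / 0.2250
= 15007.8879 / 0.2250 = 66701.7241 Pa = 66.7017 kPa

66.7017 kPa


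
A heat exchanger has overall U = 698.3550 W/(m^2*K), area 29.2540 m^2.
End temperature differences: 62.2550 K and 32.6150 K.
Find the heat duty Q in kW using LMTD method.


LMTD = 45.8492 K
Q = 698.3550 * 29.2540 * 45.8492 = 936685.1743 W = 936.6852 kW

936.6852 kW


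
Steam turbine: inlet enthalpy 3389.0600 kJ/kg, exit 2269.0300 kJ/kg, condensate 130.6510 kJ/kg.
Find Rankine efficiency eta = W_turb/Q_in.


W = 1120.0300 kJ/kg
Q_in = 3258.4090 kJ/kg
eta = 0.3437 = 34.3735%

eta = 34.3735%


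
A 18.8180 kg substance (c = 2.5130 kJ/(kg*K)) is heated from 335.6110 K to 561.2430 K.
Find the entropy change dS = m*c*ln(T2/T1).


T2/T1 = 1.6723
ln(T2/T1) = 0.5142
dS = 18.8180 * 2.5130 * 0.5142 = 24.3164 kJ/K

24.3164 kJ/K


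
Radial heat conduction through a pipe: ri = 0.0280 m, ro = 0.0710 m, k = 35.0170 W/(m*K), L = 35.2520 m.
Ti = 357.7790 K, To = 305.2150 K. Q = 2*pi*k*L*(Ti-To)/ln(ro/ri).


dT = 52.5640 K
ln(ro/ri) = 0.9305
Q = 2*pi*35.0170*35.2520*52.5640 / 0.9305 = 438153.3054 W

438153.3054 W


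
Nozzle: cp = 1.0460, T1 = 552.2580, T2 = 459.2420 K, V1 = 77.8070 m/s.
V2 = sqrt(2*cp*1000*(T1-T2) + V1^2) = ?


dT = 93.0160 K
2*cp*1000*dT = 194589.4720
V1^2 = 6053.9292
V2 = sqrt(200643.4012) = 447.9324 m/s

447.9324 m/s


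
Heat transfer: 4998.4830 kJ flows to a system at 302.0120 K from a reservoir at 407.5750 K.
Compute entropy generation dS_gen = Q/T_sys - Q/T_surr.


dS_sys = 4998.4830/302.0120 = 16.5506 kJ/K
dS_surr = -4998.4830/407.5750 = -12.2640 kJ/K
dS_gen = 16.5506 - 12.2640 = 4.2867 kJ/K (irreversible)

dS_gen = 4.2867 kJ/K, irreversible


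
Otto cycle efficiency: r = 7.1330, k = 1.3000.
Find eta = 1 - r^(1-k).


r^(k-1) = 1.8029
eta = 1 - 1/1.8029 = 0.4454 = 44.5351%

44.5351%


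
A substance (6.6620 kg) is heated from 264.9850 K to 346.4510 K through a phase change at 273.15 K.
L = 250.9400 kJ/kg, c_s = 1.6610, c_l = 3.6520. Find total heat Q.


Q1 (sensible, solid) = 6.6620 * 1.6610 * 8.1650 = 90.3505 kJ
Q2 (latent) = 6.6620 * 250.9400 = 1671.7623 kJ
Q3 (sensible, liquid) = 6.6620 * 3.6520 * 73.3010 = 1783.3858 kJ
Q_total = 3545.4985 kJ

3545.4985 kJ


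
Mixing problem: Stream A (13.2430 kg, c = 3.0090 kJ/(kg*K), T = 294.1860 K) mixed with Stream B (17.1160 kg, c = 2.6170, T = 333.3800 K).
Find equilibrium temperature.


num = 26655.7264
den = 84.6408
Tf = 314.9278 K

314.9278 K


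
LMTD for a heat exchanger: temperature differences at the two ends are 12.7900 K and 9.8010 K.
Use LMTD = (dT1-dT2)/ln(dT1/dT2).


dT1/dT2 = 1.3050
ln(dT1/dT2) = 0.2662
LMTD = 2.9890 / 0.2662 = 11.2293 K

11.2293 K


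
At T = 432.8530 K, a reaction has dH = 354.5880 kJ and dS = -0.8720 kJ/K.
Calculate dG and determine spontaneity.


T*dS = 432.8530 * -0.8720 = -377.4478 kJ
dG = 354.5880 + 377.4478 = 732.0358 kJ (non-spontaneous)

dG = 732.0358 kJ, non-spontaneous


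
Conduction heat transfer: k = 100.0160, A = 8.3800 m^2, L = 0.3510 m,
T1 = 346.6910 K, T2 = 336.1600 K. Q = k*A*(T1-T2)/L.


dT = 10.5310 K
Q = 100.0160 * 8.3800 * 10.5310 / 0.3510 = 25146.4102 W

25146.4102 W


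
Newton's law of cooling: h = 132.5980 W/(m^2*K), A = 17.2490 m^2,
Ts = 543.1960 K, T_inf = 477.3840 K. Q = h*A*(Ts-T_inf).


dT = 65.8120 K
Q = 132.5980 * 17.2490 * 65.8120 = 150524.0811 W

150524.0811 W


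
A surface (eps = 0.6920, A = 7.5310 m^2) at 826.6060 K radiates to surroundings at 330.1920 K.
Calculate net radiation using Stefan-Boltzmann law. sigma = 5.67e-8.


T^4 = 4.6687e+11
Tsurr^4 = 1.1887e+10
Q = 0.6920 * 5.67e-8 * 7.5310 * 4.5498e+11 = 134442.1128 W

134442.1128 W


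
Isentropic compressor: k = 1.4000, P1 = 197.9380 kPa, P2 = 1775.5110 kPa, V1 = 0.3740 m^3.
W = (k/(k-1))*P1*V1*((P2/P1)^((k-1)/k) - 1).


(k-1)/k = 0.2857
(P2/P1)^exp = 1.8717
W = 3.5000 * 197.9380 * 0.3740 * (1.8717 - 1) = 225.8478 kJ

225.8478 kJ


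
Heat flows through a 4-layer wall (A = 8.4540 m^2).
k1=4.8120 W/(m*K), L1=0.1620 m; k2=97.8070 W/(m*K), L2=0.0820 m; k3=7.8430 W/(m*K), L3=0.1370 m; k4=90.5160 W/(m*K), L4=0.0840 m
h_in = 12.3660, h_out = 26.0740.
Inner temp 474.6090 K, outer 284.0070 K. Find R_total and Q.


R_conv_in = 1/(12.3660*8.4540) = 0.0096
R_1 = 0.1620/(4.8120*8.4540) = 0.0040
R_2 = 0.0820/(97.8070*8.4540) = 9.9170e-05
R_3 = 0.1370/(7.8430*8.4540) = 0.0021
R_4 = 0.0840/(90.5160*8.4540) = 0.0001
R_conv_out = 1/(26.0740*8.4540) = 0.0045
R_total = 0.0204 K/W
Q = 190.6020 / 0.0204 = 9361.8157 W

R_total = 0.0204 K/W, Q = 9361.8157 W


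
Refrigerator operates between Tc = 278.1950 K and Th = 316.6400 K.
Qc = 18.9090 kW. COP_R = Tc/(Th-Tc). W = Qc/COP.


COP = 278.1950 / 38.4450 = 7.2362
W = 18.9090 / 7.2362 = 2.6131 kW

COP = 7.2362, W = 2.6131 kW


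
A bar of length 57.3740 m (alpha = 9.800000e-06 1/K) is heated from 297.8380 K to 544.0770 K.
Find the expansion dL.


dT = 246.2390 K
dL = 9.800000e-06 * 57.3740 * 246.2390 = 0.138452 m
L_final = 57.512452 m

dL = 0.138452 m


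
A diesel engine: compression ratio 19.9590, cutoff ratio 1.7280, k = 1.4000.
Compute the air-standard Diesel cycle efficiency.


r^(k-1) = 3.3117
rc^k = 2.1506
eta = 0.6591 = 65.9111%

65.9111%


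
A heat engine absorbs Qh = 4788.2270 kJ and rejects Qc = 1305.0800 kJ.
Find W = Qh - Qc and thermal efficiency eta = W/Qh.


W = 4788.2270 - 1305.0800 = 3483.1470 kJ
eta = 3483.1470 / 4788.2270 = 0.7274 = 72.7440%

W = 3483.1470 kJ, eta = 72.7440%


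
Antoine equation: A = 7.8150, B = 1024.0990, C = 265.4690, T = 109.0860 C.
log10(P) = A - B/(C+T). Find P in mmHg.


C+T = 374.5550
B/(C+T) = 2.7342
log10(P) = 7.8150 - 2.7342 = 5.0808
P = 10^5.0808 = 120454.9852 mmHg

120454.9852 mmHg


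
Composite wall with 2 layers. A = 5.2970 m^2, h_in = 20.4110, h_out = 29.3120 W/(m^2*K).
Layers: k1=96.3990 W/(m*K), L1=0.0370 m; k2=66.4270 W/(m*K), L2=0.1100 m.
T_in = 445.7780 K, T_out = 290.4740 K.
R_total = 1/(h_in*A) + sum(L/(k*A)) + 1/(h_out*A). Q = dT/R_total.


R_conv_in = 1/(20.4110*5.2970) = 0.0092
R_1 = 0.0370/(96.3990*5.2970) = 7.2460e-05
R_2 = 0.1100/(66.4270*5.2970) = 0.0003
R_conv_out = 1/(29.3120*5.2970) = 0.0064
R_total = 0.0161 K/W
Q = 155.3040 / 0.0161 = 9661.2800 W

R_total = 0.0161 K/W, Q = 9661.2800 W


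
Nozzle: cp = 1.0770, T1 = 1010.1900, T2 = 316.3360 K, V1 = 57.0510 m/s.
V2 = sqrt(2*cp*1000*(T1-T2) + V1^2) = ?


dT = 693.8540 K
2*cp*1000*dT = 1494561.5160
V1^2 = 3254.8166
V2 = sqrt(1497816.3326) = 1223.8531 m/s

1223.8531 m/s


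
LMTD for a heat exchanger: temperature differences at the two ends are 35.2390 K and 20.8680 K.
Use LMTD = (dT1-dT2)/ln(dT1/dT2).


dT1/dT2 = 1.6887
ln(dT1/dT2) = 0.5239
LMTD = 14.3710 / 0.5239 = 27.4289 K

27.4289 K


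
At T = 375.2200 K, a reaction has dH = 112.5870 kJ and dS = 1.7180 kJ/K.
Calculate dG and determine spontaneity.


T*dS = 375.2200 * 1.7180 = 644.6280 kJ
dG = 112.5870 - 644.6280 = -532.0410 kJ (spontaneous)

dG = -532.0410 kJ, spontaneous


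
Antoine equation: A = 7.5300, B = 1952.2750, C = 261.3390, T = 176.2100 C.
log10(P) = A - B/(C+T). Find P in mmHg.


C+T = 437.5490
B/(C+T) = 4.4618
log10(P) = 7.5300 - 4.4618 = 3.0682
P = 10^3.0682 = 1169.9219 mmHg

1169.9219 mmHg


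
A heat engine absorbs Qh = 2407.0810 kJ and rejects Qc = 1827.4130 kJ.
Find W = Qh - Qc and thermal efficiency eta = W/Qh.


W = 2407.0810 - 1827.4130 = 579.6680 kJ
eta = 579.6680 / 2407.0810 = 0.2408 = 24.0818%

W = 579.6680 kJ, eta = 24.0818%


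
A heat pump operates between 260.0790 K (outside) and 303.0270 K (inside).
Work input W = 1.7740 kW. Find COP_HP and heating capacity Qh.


COP = 303.0270 / 42.9480 = 7.0557
Qh = 7.0557 * 1.7740 = 12.5168 kW

COP = 7.0557, Qh = 12.5168 kW


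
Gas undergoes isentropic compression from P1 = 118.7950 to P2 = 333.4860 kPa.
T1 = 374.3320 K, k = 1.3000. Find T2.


(k-1)/k = 0.2308
(P2/P1)^exp = 1.2690
T2 = 374.3320 * 1.2690 = 475.0136 K

475.0136 K


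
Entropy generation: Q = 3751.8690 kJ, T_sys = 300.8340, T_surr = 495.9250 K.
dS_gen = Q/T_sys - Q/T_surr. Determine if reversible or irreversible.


dS_sys = 3751.8690/300.8340 = 12.4716 kJ/K
dS_surr = -3751.8690/495.9250 = -7.5654 kJ/K
dS_gen = 12.4716 - 7.5654 = 4.9062 kJ/K (irreversible)

dS_gen = 4.9062 kJ/K, irreversible


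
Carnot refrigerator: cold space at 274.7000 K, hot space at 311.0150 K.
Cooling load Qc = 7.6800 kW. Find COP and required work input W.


COP = 274.7000 / 36.3150 = 7.5644
W = 7.6800 / 7.5644 = 1.0153 kW

COP = 7.5644, W = 1.0153 kW


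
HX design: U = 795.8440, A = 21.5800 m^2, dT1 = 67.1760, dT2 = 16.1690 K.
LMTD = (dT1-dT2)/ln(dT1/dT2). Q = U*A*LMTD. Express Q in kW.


LMTD = 35.8140 K
Q = 795.8440 * 21.5800 * 35.8140 = 615080.5909 W = 615.0806 kW

615.0806 kW


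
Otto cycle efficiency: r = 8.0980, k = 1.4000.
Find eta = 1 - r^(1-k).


r^(k-1) = 2.3086
eta = 1 - 1/2.3086 = 0.5668 = 56.6839%

56.6839%


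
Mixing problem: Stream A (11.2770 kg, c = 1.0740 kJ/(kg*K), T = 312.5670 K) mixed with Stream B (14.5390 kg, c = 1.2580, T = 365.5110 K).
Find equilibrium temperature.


num = 10470.8734
den = 30.4016
Tf = 344.4190 K

344.4190 K


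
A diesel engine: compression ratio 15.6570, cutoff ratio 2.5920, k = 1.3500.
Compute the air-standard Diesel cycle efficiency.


r^(k-1) = 2.6191
rc^k = 3.6175
eta = 0.5350 = 53.4992%

53.4992%


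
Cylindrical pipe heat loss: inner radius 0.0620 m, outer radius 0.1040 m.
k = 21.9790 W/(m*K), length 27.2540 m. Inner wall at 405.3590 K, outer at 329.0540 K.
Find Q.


dT = 76.3050 K
ln(ro/ri) = 0.5173
Q = 2*pi*21.9790*27.2540*76.3050 / 0.5173 = 555219.9683 W

555219.9683 W


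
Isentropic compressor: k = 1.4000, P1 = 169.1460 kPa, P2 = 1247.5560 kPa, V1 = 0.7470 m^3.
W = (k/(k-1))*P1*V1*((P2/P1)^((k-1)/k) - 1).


(k-1)/k = 0.2857
(P2/P1)^exp = 1.7699
W = 3.5000 * 169.1460 * 0.7470 * (1.7699 - 1) = 340.4631 kJ

340.4631 kJ


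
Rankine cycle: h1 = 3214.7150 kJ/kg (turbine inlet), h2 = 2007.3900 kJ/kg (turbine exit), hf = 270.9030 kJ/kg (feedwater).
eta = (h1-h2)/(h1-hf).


W = 1207.3250 kJ/kg
Q_in = 2943.8120 kJ/kg
eta = 0.4101 = 41.0123%

eta = 41.0123%


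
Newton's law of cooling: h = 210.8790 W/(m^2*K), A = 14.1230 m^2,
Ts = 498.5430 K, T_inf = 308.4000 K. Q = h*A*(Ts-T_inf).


dT = 190.1430 K
Q = 210.8790 * 14.1230 * 190.1430 = 566292.2711 W

566292.2711 W


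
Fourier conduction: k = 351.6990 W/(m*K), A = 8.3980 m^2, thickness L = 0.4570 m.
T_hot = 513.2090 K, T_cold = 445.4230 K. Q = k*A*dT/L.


dT = 67.7860 K
Q = 351.6990 * 8.3980 * 67.7860 / 0.4570 = 438097.5364 W

438097.5364 W


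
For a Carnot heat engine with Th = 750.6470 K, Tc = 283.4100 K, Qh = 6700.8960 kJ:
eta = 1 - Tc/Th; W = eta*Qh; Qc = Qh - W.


eta = 1 - 283.4100/750.6470 = 0.6224
W = 0.6224 * 6700.8960 = 4170.9439 kJ
Qc = 6700.8960 - 4170.9439 = 2529.9521 kJ

eta = 62.2446%, W = 4170.9439 kJ, Qc = 2529.9521 kJ


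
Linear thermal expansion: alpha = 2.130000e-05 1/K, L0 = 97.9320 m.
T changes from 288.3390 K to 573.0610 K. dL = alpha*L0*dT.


dT = 284.7220 K
dL = 2.130000e-05 * 97.9320 * 284.7220 = 0.593916 m
L_final = 98.525916 m

dL = 0.593916 m


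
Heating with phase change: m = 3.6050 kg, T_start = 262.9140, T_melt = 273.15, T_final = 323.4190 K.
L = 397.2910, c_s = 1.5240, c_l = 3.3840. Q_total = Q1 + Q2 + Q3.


Q1 (sensible, solid) = 3.6050 * 1.5240 * 10.2360 = 56.2368 kJ
Q2 (latent) = 3.6050 * 397.2910 = 1432.2341 kJ
Q3 (sensible, liquid) = 3.6050 * 3.3840 * 50.2690 = 613.2476 kJ
Q_total = 2101.7185 kJ

2101.7185 kJ


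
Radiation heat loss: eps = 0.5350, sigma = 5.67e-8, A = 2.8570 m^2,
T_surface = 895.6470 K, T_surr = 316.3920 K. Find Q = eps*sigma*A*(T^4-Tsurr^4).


T^4 = 6.4350e+11
Tsurr^4 = 1.0021e+10
Q = 0.5350 * 5.67e-8 * 2.8570 * 6.3348e+11 = 54900.7632 W

54900.7632 W


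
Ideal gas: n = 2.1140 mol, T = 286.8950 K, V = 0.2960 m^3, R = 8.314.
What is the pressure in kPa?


P = nRT/V = 2.1140 * 8.314 * 286.8950 / 0.2960
= 5042.4080 / 0.2960 = 17035.1621 Pa = 17.0352 kPa

17.0352 kPa


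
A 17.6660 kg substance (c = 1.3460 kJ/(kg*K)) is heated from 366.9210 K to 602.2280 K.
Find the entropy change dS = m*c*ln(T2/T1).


T2/T1 = 1.6413
ln(T2/T1) = 0.4955
dS = 17.6660 * 1.3460 * 0.4955 = 11.7820 kJ/K

11.7820 kJ/K


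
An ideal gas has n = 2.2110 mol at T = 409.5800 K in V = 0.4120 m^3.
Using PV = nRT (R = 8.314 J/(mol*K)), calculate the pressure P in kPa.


P = nRT/V = 2.2110 * 8.314 * 409.5800 / 0.4120
= 7529.0036 / 0.4120 = 18274.2806 Pa = 18.2743 kPa

18.2743 kPa


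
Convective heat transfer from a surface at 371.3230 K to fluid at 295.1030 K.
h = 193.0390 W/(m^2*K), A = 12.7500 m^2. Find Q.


dT = 76.2200 K
Q = 193.0390 * 12.7500 * 76.2200 = 187596.2654 W

187596.2654 W


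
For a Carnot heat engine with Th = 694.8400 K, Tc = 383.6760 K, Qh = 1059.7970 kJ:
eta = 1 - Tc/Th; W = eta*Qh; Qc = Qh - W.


eta = 1 - 383.6760/694.8400 = 0.4478
W = 0.4478 * 1059.7970 = 474.5994 kJ
Qc = 1059.7970 - 474.5994 = 585.1976 kJ

eta = 44.7821%, W = 474.5994 kJ, Qc = 585.1976 kJ


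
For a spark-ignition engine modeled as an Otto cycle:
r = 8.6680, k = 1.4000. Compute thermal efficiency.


r^(k-1) = 2.3723
eta = 1 - 1/2.3723 = 0.5785 = 57.8466%

57.8466%


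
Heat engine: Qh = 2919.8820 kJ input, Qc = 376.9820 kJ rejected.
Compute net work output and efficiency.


W = 2919.8820 - 376.9820 = 2542.9000 kJ
eta = 2542.9000 / 2919.8820 = 0.8709 = 87.0891%

W = 2542.9000 kJ, eta = 87.0891%


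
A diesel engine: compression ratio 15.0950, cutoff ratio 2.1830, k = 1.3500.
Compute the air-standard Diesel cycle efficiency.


r^(k-1) = 2.5858
rc^k = 2.8689
eta = 0.5474 = 54.7429%

54.7429%


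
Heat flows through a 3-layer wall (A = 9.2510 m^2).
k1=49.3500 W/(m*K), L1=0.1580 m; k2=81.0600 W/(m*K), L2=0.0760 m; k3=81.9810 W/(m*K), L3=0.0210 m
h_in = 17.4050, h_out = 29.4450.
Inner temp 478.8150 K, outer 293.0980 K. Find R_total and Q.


R_conv_in = 1/(17.4050*9.2510) = 0.0062
R_1 = 0.1580/(49.3500*9.2510) = 0.0003
R_2 = 0.0760/(81.0600*9.2510) = 0.0001
R_3 = 0.0210/(81.9810*9.2510) = 2.7690e-05
R_conv_out = 1/(29.4450*9.2510) = 0.0037
R_total = 0.0104 K/W
Q = 185.7170 / 0.0104 = 17931.7075 W

R_total = 0.0104 K/W, Q = 17931.7075 W


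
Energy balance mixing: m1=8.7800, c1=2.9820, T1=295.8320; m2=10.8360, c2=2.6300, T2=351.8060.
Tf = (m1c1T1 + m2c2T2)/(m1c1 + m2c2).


num = 17771.4682
den = 54.6806
Tf = 325.0048 K

325.0048 K


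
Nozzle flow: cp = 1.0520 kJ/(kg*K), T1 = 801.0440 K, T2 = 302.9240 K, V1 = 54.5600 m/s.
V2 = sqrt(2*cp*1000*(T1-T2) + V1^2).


dT = 498.1200 K
2*cp*1000*dT = 1048044.4800
V1^2 = 2976.7936
V2 = sqrt(1051021.2736) = 1025.1933 m/s

1025.1933 m/s


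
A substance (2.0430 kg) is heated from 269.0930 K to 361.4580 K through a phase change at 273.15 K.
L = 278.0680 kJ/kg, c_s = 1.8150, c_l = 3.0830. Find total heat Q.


Q1 (sensible, solid) = 2.0430 * 1.8150 * 4.0570 = 15.0435 kJ
Q2 (latent) = 2.0430 * 278.0680 = 568.0929 kJ
Q3 (sensible, liquid) = 2.0430 * 3.0830 * 88.3080 = 556.2140 kJ
Q_total = 1139.3505 kJ

1139.3505 kJ


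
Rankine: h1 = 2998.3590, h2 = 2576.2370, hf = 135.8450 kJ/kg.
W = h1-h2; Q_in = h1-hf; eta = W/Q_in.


W = 422.1220 kJ/kg
Q_in = 2862.5140 kJ/kg
eta = 0.1475 = 14.7465%

eta = 14.7465%


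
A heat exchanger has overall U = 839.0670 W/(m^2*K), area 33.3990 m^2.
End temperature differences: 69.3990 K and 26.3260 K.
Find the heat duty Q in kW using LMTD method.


LMTD = 44.4365 K
Q = 839.0670 * 33.3990 * 44.4365 = 1245288.8706 W = 1245.2889 kW

1245.2889 kW


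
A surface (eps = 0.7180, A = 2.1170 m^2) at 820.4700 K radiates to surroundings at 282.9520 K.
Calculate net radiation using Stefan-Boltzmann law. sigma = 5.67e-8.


T^4 = 4.5316e+11
Tsurr^4 = 6.4099e+09
Q = 0.7180 * 5.67e-8 * 2.1170 * 4.4675e+11 = 38502.7959 W

38502.7959 W


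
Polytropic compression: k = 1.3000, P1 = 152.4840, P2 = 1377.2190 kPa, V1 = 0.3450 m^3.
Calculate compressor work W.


(k-1)/k = 0.2308
(P2/P1)^exp = 1.6617
W = 4.3333 * 152.4840 * 0.3450 * (1.6617 - 1) = 150.8537 kJ

150.8537 kJ


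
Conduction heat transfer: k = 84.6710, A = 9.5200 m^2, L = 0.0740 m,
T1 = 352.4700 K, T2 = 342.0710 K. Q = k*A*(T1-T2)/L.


dT = 10.3990 K
Q = 84.6710 * 9.5200 * 10.3990 / 0.0740 = 113274.3284 W

113274.3284 W


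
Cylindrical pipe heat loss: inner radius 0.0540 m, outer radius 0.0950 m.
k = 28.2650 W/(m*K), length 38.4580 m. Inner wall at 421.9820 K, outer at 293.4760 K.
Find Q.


dT = 128.5060 K
ln(ro/ri) = 0.5649
Q = 2*pi*28.2650*38.4580*128.5060 / 0.5649 = 1553720.4603 W

1553720.4603 W


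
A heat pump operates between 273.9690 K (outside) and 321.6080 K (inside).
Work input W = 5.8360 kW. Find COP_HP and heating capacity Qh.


COP = 321.6080 / 47.6390 = 6.7509
Qh = 6.7509 * 5.8360 = 39.3985 kW

COP = 6.7509, Qh = 39.3985 kW


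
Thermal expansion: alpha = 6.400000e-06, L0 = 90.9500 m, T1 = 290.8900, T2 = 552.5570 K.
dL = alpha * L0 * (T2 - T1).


dT = 261.6670 K
dL = 6.400000e-06 * 90.9500 * 261.6670 = 0.152311 m
L_final = 91.102311 m

dL = 0.152311 m


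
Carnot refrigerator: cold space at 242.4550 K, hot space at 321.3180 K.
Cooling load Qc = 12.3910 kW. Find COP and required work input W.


COP = 242.4550 / 78.8630 = 3.0744
W = 12.3910 / 3.0744 = 4.0304 kW

COP = 3.0744, W = 4.0304 kW


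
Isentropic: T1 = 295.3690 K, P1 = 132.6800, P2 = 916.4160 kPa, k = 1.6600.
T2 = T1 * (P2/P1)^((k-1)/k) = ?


(k-1)/k = 0.3976
(P2/P1)^exp = 2.1562
T2 = 295.3690 * 2.1562 = 636.8797 K

636.8797 K


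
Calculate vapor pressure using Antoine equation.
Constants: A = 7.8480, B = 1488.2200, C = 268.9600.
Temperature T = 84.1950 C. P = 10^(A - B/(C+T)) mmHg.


C+T = 353.1550
B/(C+T) = 4.2141
log10(P) = 7.8480 - 4.2141 = 3.6339
P = 10^3.6339 = 4304.5692 mmHg

4304.5692 mmHg


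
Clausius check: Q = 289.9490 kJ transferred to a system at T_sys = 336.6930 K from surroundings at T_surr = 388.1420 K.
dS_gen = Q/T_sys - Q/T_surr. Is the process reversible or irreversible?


dS_sys = 289.9490/336.6930 = 0.8612 kJ/K
dS_surr = -289.9490/388.1420 = -0.7470 kJ/K
dS_gen = 0.8612 - 0.7470 = 0.1141 kJ/K (irreversible)

dS_gen = 0.1141 kJ/K, irreversible


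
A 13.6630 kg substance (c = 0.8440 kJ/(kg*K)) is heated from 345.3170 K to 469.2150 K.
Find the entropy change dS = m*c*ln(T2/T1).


T2/T1 = 1.3588
ln(T2/T1) = 0.3066
dS = 13.6630 * 0.8440 * 0.3066 = 3.5356 kJ/K

3.5356 kJ/K


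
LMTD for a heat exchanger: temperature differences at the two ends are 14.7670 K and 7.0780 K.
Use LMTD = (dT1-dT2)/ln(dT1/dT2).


dT1/dT2 = 2.0863
ln(dT1/dT2) = 0.7354
LMTD = 7.6890 / 0.7354 = 10.4555 K

10.4555 K


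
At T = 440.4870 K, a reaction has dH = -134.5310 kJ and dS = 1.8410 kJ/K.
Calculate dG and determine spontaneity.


T*dS = 440.4870 * 1.8410 = 810.9366 kJ
dG = -134.5310 - 810.9366 = -945.4676 kJ (spontaneous)

dG = -945.4676 kJ, spontaneous


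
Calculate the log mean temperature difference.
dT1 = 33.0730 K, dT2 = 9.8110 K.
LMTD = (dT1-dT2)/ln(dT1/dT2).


dT1/dT2 = 3.3710
ln(dT1/dT2) = 1.2152
LMTD = 23.2620 / 1.2152 = 19.1423 K

19.1423 K


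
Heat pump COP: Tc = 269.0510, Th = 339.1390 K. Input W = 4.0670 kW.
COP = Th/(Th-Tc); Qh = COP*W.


COP = 339.1390 / 70.0880 = 4.8388
Qh = 4.8388 * 4.0670 = 19.6792 kW

COP = 4.8388, Qh = 19.6792 kW


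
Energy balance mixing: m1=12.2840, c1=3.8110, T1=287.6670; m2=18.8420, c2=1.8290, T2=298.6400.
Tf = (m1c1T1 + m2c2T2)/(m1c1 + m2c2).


num = 23758.6732
den = 81.2763
Tf = 292.3197 K

292.3197 K


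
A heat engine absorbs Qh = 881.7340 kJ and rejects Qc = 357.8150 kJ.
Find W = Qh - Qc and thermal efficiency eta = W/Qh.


W = 881.7340 - 357.8150 = 523.9190 kJ
eta = 523.9190 / 881.7340 = 0.5942 = 59.4192%

W = 523.9190 kJ, eta = 59.4192%


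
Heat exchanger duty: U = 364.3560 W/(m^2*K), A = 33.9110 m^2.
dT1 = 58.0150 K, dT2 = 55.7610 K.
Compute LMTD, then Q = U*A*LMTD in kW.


LMTD = 56.8806 K
Q = 364.3560 * 33.9110 * 56.8806 = 702797.7503 W = 702.7978 kW

702.7978 kW


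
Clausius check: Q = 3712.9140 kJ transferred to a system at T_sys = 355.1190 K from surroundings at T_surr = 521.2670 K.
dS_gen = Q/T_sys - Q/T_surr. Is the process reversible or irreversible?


dS_sys = 3712.9140/355.1190 = 10.4554 kJ/K
dS_surr = -3712.9140/521.2670 = -7.1229 kJ/K
dS_gen = 10.4554 - 7.1229 = 3.3325 kJ/K (irreversible)

dS_gen = 3.3325 kJ/K, irreversible


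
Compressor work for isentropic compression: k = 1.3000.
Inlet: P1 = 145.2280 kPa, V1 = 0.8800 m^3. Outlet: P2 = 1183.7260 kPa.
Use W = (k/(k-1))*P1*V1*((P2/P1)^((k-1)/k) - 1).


(k-1)/k = 0.2308
(P2/P1)^exp = 1.6228
W = 4.3333 * 145.2280 * 0.8800 * (1.6228 - 1) = 344.9334 kJ

344.9334 kJ


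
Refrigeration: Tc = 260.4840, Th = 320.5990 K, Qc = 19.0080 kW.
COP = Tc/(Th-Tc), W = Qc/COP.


COP = 260.4840 / 60.1150 = 4.3331
W = 19.0080 / 4.3331 = 4.3867 kW

COP = 4.3331, W = 4.3867 kW


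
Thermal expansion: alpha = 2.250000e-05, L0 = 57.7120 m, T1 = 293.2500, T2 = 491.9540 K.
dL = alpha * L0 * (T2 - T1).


dT = 198.7040 K
dL = 2.250000e-05 * 57.7120 * 198.7040 = 0.258021 m
L_final = 57.970021 m

dL = 0.258021 m


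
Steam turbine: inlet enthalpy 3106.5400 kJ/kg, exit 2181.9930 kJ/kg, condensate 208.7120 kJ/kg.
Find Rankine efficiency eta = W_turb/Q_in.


W = 924.5470 kJ/kg
Q_in = 2897.8280 kJ/kg
eta = 0.3190 = 31.9048%

eta = 31.9048%


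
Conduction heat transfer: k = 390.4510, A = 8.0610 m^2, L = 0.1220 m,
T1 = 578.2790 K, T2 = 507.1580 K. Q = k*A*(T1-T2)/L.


dT = 71.1210 K
Q = 390.4510 * 8.0610 * 71.1210 / 0.1220 = 1834820.0801 W

1834820.0801 W


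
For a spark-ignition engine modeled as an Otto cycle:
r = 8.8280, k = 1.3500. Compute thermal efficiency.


r^(k-1) = 2.1431
eta = 1 - 1/2.1431 = 0.5334 = 53.3396%

53.3396%


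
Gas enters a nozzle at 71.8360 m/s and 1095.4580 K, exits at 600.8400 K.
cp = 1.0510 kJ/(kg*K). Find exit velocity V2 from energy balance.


dT = 494.6180 K
2*cp*1000*dT = 1039687.0360
V1^2 = 5160.4109
V2 = sqrt(1044847.4469) = 1022.1778 m/s

1022.1778 m/s


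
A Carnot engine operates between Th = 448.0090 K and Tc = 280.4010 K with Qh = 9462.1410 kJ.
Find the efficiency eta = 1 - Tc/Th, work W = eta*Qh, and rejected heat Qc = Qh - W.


eta = 1 - 280.4010/448.0090 = 0.3741
W = 0.3741 * 9462.1410 = 3539.9524 kJ
Qc = 9462.1410 - 3539.9524 = 5922.1886 kJ

eta = 37.4117%, W = 3539.9524 kJ, Qc = 5922.1886 kJ


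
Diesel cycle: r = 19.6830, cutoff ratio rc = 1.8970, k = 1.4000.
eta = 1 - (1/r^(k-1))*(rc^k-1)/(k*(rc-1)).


r^(k-1) = 3.2933
rc^k = 2.4507
eta = 0.6492 = 64.9226%

64.9226%


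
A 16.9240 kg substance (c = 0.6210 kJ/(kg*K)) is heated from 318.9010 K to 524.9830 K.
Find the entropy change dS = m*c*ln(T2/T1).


T2/T1 = 1.6462
ln(T2/T1) = 0.4985
dS = 16.9240 * 0.6210 * 0.4985 = 5.2390 kJ/K

5.2390 kJ/K


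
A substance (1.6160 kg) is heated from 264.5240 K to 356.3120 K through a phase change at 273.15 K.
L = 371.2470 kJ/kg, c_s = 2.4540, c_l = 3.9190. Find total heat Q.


Q1 (sensible, solid) = 1.6160 * 2.4540 * 8.6260 = 34.2078 kJ
Q2 (latent) = 1.6160 * 371.2470 = 599.9352 kJ
Q3 (sensible, liquid) = 1.6160 * 3.9190 * 83.1620 = 526.6736 kJ
Q_total = 1160.8166 kJ

1160.8166 kJ


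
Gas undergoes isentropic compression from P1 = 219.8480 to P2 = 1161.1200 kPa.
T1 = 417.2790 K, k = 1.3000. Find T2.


(k-1)/k = 0.2308
(P2/P1)^exp = 1.4682
T2 = 417.2790 * 1.4682 = 612.6551 K

612.6551 K


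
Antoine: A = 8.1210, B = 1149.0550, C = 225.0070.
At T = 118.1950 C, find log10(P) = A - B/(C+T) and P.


C+T = 343.2020
B/(C+T) = 3.3480
log10(P) = 8.1210 - 3.3480 = 4.7730
P = 10^4.7730 = 59286.6835 mmHg

59286.6835 mmHg


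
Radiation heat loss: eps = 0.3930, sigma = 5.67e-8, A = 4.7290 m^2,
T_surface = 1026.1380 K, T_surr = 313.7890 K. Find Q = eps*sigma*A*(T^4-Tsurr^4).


T^4 = 1.1087e+12
Tsurr^4 = 9.6951e+09
Q = 0.3930 * 5.67e-8 * 4.7290 * 1.0990e+12 = 115812.0315 W

115812.0315 W


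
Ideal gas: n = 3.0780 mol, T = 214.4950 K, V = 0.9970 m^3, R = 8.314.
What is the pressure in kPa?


P = nRT/V = 3.0780 * 8.314 * 214.4950 / 0.9970
= 5489.0326 / 0.9970 = 5505.5492 Pa = 5.5055 kPa

5.5055 kPa


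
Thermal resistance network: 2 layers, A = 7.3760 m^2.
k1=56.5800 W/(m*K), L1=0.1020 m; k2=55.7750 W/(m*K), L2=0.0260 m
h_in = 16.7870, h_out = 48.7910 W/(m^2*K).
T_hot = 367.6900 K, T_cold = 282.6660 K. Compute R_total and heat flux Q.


R_conv_in = 1/(16.7870*7.3760) = 0.0081
R_1 = 0.1020/(56.5800*7.3760) = 0.0002
R_2 = 0.0260/(55.7750*7.3760) = 6.3199e-05
R_conv_out = 1/(48.7910*7.3760) = 0.0028
R_total = 0.0112 K/W
Q = 85.0240 / 0.0112 = 7616.9498 W

R_total = 0.0112 K/W, Q = 7616.9498 W


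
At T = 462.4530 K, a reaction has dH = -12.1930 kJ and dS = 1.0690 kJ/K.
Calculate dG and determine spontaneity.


T*dS = 462.4530 * 1.0690 = 494.3623 kJ
dG = -12.1930 - 494.3623 = -506.5553 kJ (spontaneous)

dG = -506.5553 kJ, spontaneous


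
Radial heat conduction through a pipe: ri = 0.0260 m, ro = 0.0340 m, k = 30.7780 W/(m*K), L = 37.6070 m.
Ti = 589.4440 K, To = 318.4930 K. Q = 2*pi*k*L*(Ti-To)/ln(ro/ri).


dT = 270.9510 K
ln(ro/ri) = 0.2683
Q = 2*pi*30.7780*37.6070*270.9510 / 0.2683 = 7345431.9174 W

7345431.9174 W


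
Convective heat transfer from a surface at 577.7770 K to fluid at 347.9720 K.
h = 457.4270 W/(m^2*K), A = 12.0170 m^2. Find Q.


dT = 229.8050 K
Q = 457.4270 * 12.0170 * 229.8050 = 1263215.1640 W

1263215.1640 W


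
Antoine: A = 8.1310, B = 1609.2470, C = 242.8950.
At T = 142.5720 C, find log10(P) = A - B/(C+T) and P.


C+T = 385.4670
B/(C+T) = 4.1748
log10(P) = 8.1310 - 4.1748 = 3.9562
P = 10^3.9562 = 9040.6913 mmHg

9040.6913 mmHg


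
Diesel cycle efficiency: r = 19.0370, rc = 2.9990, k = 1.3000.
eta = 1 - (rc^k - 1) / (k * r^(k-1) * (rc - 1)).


r^(k-1) = 2.4204
rc^k = 4.1694
eta = 0.4961 = 49.6110%

49.6110%


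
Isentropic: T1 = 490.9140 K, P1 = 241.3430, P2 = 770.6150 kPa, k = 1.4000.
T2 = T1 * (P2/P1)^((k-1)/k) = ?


(k-1)/k = 0.2857
(P2/P1)^exp = 1.3933
T2 = 490.9140 * 1.3933 = 684.0114 K

684.0114 K


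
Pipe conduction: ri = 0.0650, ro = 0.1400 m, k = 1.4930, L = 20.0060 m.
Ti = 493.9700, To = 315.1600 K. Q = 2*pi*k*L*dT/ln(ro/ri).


dT = 178.8100 K
ln(ro/ri) = 0.7673
Q = 2*pi*1.4930*20.0060*178.8100 / 0.7673 = 43737.2960 W

43737.2960 W


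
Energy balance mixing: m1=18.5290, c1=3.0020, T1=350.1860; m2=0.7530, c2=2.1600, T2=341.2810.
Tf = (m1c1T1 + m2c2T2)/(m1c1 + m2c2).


num = 20033.8531
den = 57.2505
Tf = 349.9330 K

349.9330 K


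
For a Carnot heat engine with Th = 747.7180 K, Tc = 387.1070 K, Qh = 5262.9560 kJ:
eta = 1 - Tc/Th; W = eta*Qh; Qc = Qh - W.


eta = 1 - 387.1070/747.7180 = 0.4823
W = 0.4823 * 5262.9560 = 2538.2294 kJ
Qc = 5262.9560 - 2538.2294 = 2724.7266 kJ

eta = 48.2282%, W = 2538.2294 kJ, Qc = 2724.7266 kJ


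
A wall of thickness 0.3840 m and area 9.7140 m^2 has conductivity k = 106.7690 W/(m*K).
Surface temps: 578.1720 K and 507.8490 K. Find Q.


dT = 70.3230 K
Q = 106.7690 * 9.7140 * 70.3230 / 0.3840 = 189936.9411 W

189936.9411 W


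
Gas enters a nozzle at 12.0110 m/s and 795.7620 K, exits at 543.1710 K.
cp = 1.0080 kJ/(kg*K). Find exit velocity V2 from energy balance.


dT = 252.5910 K
2*cp*1000*dT = 509223.4560
V1^2 = 144.2641
V2 = sqrt(509367.7201) = 713.7000 m/s

713.7000 m/s


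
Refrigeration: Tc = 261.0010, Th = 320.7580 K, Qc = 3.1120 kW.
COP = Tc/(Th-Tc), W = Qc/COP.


COP = 261.0010 / 59.7570 = 4.3677
W = 3.1120 / 4.3677 = 0.7125 kW

COP = 4.3677, W = 0.7125 kW


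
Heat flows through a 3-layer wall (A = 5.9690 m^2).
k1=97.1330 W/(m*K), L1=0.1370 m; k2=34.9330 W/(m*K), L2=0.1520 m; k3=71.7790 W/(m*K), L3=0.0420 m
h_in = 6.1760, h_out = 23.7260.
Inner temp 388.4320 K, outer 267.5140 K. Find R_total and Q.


R_conv_in = 1/(6.1760*5.9690) = 0.0271
R_1 = 0.1370/(97.1330*5.9690) = 0.0002
R_2 = 0.1520/(34.9330*5.9690) = 0.0007
R_3 = 0.0420/(71.7790*5.9690) = 9.8028e-05
R_conv_out = 1/(23.7260*5.9690) = 0.0071
R_total = 0.0353 K/W
Q = 120.9180 / 0.0353 = 3430.2252 W

R_total = 0.0353 K/W, Q = 3430.2252 W


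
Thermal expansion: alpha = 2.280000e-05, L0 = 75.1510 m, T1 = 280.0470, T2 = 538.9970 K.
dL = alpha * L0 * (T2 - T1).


dT = 258.9500 K
dL = 2.280000e-05 * 75.1510 * 258.9500 = 0.443696 m
L_final = 75.594696 m

dL = 0.443696 m


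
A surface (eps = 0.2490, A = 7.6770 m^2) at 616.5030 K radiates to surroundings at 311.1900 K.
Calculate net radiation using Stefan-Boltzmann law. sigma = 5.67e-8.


T^4 = 1.4446e+11
Tsurr^4 = 9.3778e+09
Q = 0.2490 * 5.67e-8 * 7.6770 * 1.3508e+11 = 14640.7949 W

14640.7949 W


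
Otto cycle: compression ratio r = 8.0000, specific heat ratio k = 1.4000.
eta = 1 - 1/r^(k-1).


r^(k-1) = 2.2974
eta = 1 - 1/2.2974 = 0.5647 = 56.4725%

56.4725%
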